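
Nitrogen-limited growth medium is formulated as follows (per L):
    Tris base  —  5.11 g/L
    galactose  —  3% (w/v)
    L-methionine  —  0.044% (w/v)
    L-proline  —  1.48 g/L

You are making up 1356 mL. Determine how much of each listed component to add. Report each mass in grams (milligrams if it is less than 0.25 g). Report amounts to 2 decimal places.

Tris base 6.93 g; galactose 40.68 g; L-methionine 0.60 g; L-proline 2.01 g

Target volume = 1356 mL = 1.356 L.
Tris base: 5.11 g/L × 1.356 L = 6.93 g
galactose: 3% w/v = 30 g/L → 30 × 1.356 L = 40.68 g
L-methionine: 0.044 g per 100 mL × 1356 mL ÷ 100 = 0.60 g
L-proline: 1.48 g/L × 1.356 L = 2.01 g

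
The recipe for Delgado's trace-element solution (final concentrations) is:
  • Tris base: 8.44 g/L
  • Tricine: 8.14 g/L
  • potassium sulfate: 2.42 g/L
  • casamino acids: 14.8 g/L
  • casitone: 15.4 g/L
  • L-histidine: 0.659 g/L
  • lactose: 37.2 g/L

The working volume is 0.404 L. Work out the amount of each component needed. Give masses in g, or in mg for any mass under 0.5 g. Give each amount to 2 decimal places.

Scale factor relative to 1 L: 0.404.
Tris base: 8.44 g/L × 0.404 L = 3.41 g
Tricine: 8.14 g/L × 0.404 L = 3.29 g
potassium sulfate: 2.42 g/L × 0.404 L = 0.98 g
casamino acids: 14.8 g/L × 0.404 L = 5.98 g
casitone: 15.4 g/L × 0.404 L = 6.22 g
L-histidine: 0.659 g/L × 0.404 L = 0.266236 g = 266.24 mg
lactose: 37.2 g/L × 0.404 L = 15.03 g

Tris base 3.41 g; Tricine 3.29 g; potassium sulfate 0.98 g; casamino acids 5.98 g; casitone 6.22 g; L-histidine 266.24 mg; lactose 15.03 g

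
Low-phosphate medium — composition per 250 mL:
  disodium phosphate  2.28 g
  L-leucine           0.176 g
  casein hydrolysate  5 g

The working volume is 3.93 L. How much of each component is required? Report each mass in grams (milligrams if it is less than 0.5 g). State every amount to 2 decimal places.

Scale factor = 3930 mL / 250 mL = 15.72.
disodium phosphate: 2.28 g × (3930 mL / 250 mL) = 35.84 g
L-leucine: 0.176 g × (3930 mL / 250 mL) = 2.77 g
casein hydrolysate: 5 g × (3930 mL / 250 mL) = 78.60 g

disodium phosphate 35.84 g; L-leucine 2.77 g; casein hydrolysate 78.60 g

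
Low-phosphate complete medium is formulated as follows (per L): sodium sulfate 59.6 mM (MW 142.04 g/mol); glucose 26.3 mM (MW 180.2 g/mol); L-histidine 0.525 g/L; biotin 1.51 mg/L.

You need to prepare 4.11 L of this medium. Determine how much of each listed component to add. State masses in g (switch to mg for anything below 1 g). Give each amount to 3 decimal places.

Working volume: 4.11 L.
sodium sulfate: 59.6 mmol/L × 142.04 g/mol × 4.11 L ÷ 1000 = 34.794 g
glucose: 26.3 mmol/L × 180.2 g/mol × 4.11 L ÷ 1000 = 19.478 g
L-histidine: 0.525 g/L × 4.11 L = 2.158 g
biotin: 1.51 mg/L × 4.11 L = 6.206 mg

sodium sulfate 34.794 g; glucose 19.478 g; L-histidine 2.158 g; biotin 6.206 mg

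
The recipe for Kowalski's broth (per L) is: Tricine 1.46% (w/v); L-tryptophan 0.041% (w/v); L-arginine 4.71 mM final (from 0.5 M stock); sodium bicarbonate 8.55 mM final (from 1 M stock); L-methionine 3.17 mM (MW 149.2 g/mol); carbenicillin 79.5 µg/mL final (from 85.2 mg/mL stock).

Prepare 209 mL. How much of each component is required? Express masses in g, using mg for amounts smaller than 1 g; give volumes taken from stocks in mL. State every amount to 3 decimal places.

Working volume: 209 mL = 0.209 L.
Tricine: 1.46 g per 100 mL × 209 mL ÷ 100 = 3.051 g
L-tryptophan: 0.041 g per 100 mL × 209 mL ÷ 100 = 0.08569 g = 85.690 mg
L-arginine: C1V1 = C2V2 → 4.71 mM × 209 mL ÷ 500 mM = 1.969 mL
sodium bicarbonate: dilute stock: 8.55 mM × 209 mL ÷ 1000 mM = 1.787 mL
L-methionine: 3.17 mmol/L × 149.2 mg/mmol × 0.209 L = 98.849 mg
carbenicillin: C1V1 = C2V2 → 79.5 µg/mL × 209 mL ÷ 85200 µg/mL = 0.195 mL

Tricine 3.051 g; L-tryptophan 85.690 mg; L-arginine 1.969 mL; sodium bicarbonate 1.787 mL; L-methionine 98.849 mg; carbenicillin 0.195 mL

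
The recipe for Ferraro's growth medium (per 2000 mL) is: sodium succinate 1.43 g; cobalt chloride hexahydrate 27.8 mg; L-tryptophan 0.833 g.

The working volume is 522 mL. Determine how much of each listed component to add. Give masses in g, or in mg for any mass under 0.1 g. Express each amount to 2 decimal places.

sodium succinate 0.37 g; cobalt chloride hexahydrate 7.26 mg; L-tryptophan 0.22 g

Ratio of target to recipe volume: 522 / 2000 = 0.261.
sodium succinate: 1.43 g × (522 mL / 2000 mL) = 0.37 g
cobalt chloride hexahydrate: 27.8 mg × (522 mL / 2000 mL) = 7.26 mg
L-tryptophan: 0.833 g × (522 mL / 2000 mL) = 0.22 g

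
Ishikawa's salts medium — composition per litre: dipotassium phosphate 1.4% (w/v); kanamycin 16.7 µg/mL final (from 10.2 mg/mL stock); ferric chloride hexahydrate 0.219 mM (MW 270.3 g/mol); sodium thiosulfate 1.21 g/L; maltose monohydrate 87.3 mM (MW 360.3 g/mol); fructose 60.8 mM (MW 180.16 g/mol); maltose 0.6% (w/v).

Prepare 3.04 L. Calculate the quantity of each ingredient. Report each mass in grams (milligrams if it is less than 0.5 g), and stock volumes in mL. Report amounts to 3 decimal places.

dipotassium phosphate 42.560 g; kanamycin 4.977 mL; ferric chloride hexahydrate 179.955 mg; sodium thiosulfate 3.678 g; maltose monohydrate 95.621 g; fructose 33.299 g; maltose 18.240 g

Scale factor relative to 1 L: 3.04.
dipotassium phosphate: 1.4% w/v = 14 g/L → 14 × 3.04 L = 42.560 g
kanamycin: V = C2·V2/C1 = 16.7 µg/mL × 3040 mL ÷ 10200 µg/mL = 4.977 mL
ferric chloride hexahydrate: 0.219 mmol/L × 270.3 mg/mmol × 3.04 L = 179.955 mg
sodium thiosulfate: 1.21 g/L × 3.04 L = 3.678 g
maltose monohydrate: 87.3 mmol/L × 360.3 g/mol × 3.04 L ÷ 1000 = 95.621 g
fructose: 60.8 mmol/L × 180.16 g/mol × 3.04 L ÷ 1000 = 33.299 g
maltose: 0.6% w/v = 6 g/L → 6 × 3.04 L = 18.240 g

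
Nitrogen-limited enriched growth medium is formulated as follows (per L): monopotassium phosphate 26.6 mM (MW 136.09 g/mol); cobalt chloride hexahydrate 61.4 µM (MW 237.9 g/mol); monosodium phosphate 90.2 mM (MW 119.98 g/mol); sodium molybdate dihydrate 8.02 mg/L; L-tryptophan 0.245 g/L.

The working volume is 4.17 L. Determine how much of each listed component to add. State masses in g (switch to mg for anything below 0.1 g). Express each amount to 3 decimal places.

monopotassium phosphate 15.095 g; cobalt chloride hexahydrate 60.911 mg; monosodium phosphate 45.129 g; sodium molybdate dihydrate 33.443 mg; L-tryptophan 1.022 g

Scale factor relative to 1 L: 4.17.
monopotassium phosphate: 26.6 mmol/L × 136.09 g/mol × 4.17 L ÷ 1000 = 15.095 g
cobalt chloride hexahydrate: 61.4 µmol/L × 237.9 g/mol × 4.17 L ÷ 1000 = 60.911 mg
monosodium phosphate: 90.2 mmol/L × 119.98 g/mol × 4.17 L ÷ 1000 = 45.129 g
sodium molybdate dihydrate: 8.02 mg/L × 4.17 L = 33.443 mg
L-tryptophan: 0.245 g/L × 4.17 L = 1.022 g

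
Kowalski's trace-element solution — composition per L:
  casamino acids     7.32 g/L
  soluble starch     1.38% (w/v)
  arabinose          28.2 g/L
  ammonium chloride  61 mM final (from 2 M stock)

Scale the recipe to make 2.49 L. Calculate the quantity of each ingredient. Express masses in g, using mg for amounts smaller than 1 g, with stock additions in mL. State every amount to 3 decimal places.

Working volume: 2.49 L.
casamino acids: 7.32 g/L × 2.49 L = 18.227 g
soluble starch: 1.38 g per 100 mL × 2490 mL ÷ 100 = 34.362 g
arabinose: 28.2 g/L × 2.49 L = 70.218 g
ammonium chloride: C1V1 = C2V2 → 61 mM × 2490 mL ÷ 2000 mM = 75.945 mL

casamino acids 18.227 g; soluble starch 34.362 g; arabinose 70.218 g; ammonium chloride 75.945 mL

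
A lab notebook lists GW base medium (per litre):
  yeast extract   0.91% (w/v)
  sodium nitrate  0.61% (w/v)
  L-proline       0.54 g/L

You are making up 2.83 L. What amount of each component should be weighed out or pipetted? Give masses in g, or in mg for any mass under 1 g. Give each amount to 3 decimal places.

yeast extract 25.753 g; sodium nitrate 17.263 g; L-proline 1.528 g

Scale factor relative to 1 L: 2.83.
yeast extract: 0.91% w/v = 9.1 g/L → 9.1 × 2.83 L = 25.753 g
sodium nitrate: 0.61% w/v = 6.1 g/L → 6.1 × 2.83 L = 17.263 g
L-proline: 0.54 g/L × 2.83 L = 1.528 g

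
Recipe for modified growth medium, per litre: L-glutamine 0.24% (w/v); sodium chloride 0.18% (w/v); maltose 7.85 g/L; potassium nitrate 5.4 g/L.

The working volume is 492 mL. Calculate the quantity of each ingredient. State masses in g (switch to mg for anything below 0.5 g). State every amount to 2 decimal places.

Scale factor relative to 1 L: 0.492.
L-glutamine: 0.24% w/v = 2.4 g/L → 2.4 × 0.492 L = 1.18 g
sodium chloride: 0.18 g per 100 mL × 492 mL ÷ 100 = 0.89 g
maltose: 7.85 g/L × 0.492 L = 3.86 g
potassium nitrate: 5.4 g/L × 0.492 L = 2.66 g

L-glutamine 1.18 g; sodium chloride 0.89 g; maltose 3.86 g; potassium nitrate 2.66 g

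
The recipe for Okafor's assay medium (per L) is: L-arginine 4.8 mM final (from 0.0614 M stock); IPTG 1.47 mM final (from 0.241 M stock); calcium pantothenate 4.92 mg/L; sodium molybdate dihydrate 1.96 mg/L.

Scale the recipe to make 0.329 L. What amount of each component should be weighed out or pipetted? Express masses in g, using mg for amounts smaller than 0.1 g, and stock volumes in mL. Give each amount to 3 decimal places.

Scale factor relative to 1 L: 0.329.
L-arginine: dilute stock: 4.8 mM × 329 mL ÷ 61.4 mM = 25.720 mL
IPTG: C1V1 = C2V2 → 1.47 mM × 329 mL ÷ 241 mM = 2.007 mL
calcium pantothenate: 4.92 mg/L × 0.329 L = 1.619 mg
sodium molybdate dihydrate: 1.96 mg/L × 0.329 L = 0.645 mg

L-arginine 25.720 mL; IPTG 2.007 mL; calcium pantothenate 1.619 mg; sodium molybdate dihydrate 0.645 mg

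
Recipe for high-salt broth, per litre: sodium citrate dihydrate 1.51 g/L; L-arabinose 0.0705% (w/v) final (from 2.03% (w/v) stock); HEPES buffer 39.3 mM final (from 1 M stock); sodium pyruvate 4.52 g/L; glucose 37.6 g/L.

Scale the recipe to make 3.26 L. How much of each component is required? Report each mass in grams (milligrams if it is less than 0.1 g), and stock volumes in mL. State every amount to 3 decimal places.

Working volume: 3.26 L.
sodium citrate dihydrate: 1.51 g/L × 3.26 L = 4.923 g
L-arabinose: V = C2·V2/C1 = 0.0705% ÷ 2.03% × 3260 mL = 113.217 mL
HEPES buffer: dilute stock: 39.3 mM × 3260 mL ÷ 1000 mM = 128.118 mL
sodium pyruvate: 4.52 g/L × 3.26 L = 14.735 g
glucose: 37.6 g/L × 3.26 L = 122.576 g

sodium citrate dihydrate 4.923 g; L-arabinose 113.217 mL; HEPES buffer 128.118 mL; sodium pyruvate 14.735 g; glucose 122.576 g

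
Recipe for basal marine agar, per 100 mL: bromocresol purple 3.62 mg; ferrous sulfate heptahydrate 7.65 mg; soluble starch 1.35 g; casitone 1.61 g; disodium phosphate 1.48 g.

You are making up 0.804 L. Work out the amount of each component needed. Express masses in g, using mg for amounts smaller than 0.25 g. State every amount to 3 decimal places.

bromocresol purple 29.105 mg; ferrous sulfate heptahydrate 61.506 mg; soluble starch 10.854 g; casitone 12.944 g; disodium phosphate 11.899 g

Scale factor = 804 mL / 100 mL = 8.04.
bromocresol purple: 3.62 mg × (804 mL / 100 mL) = 29.105 mg
ferrous sulfate heptahydrate: 7.65 mg × (804 mL / 100 mL) = 61.506 mg
soluble starch: 1.35 g × (804 mL / 100 mL) = 10.854 g
casitone: 1.61 g × (804 mL / 100 mL) = 12.944 g
disodium phosphate: 1.48 g × (804 mL / 100 mL) = 11.899 g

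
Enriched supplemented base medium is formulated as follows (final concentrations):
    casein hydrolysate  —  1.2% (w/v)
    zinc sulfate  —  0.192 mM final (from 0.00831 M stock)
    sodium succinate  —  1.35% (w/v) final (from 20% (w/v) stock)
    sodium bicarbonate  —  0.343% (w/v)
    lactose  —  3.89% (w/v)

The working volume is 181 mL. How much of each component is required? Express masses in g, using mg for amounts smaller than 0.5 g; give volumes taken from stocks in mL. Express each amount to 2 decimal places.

Target volume = 181 mL = 0.181 L.
casein hydrolysate: 1.2 g per 100 mL × 181 mL ÷ 100 = 2.17 g
zinc sulfate: C1V1 = C2V2 → 0.192 mM × 181 mL ÷ 8.31 mM = 4.18 mL
sodium succinate: dilute stock: 1.35% ÷ 20% × 181 mL = 12.22 mL
sodium bicarbonate: 0.343% w/v = 3.43 g/L → 3.43 × 0.181 L = 0.62 g
lactose: 3.89 g per 100 mL × 181 mL ÷ 100 = 7.04 g

casein hydrolysate 2.17 g; zinc sulfate 4.18 mL; sodium succinate 12.22 mL; sodium bicarbonate 0.62 g; lactose 7.04 g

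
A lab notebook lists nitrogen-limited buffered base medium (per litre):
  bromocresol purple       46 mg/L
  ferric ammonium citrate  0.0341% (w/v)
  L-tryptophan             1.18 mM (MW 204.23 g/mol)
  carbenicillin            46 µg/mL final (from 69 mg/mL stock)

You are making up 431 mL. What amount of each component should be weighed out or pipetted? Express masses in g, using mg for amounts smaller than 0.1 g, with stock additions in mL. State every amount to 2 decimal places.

Working volume: 431 mL = 0.431 L.
bromocresol purple: 46 mg/L × 0.431 L = 19.83 mg
ferric ammonium citrate: 0.0341% w/v = 0.341 g/L → 0.341 × 0.431 L = 0.15 g
L-tryptophan: 1.18 mmol/L × 204.23 g/mol × 0.431 L ÷ 1000 = 0.10 g
carbenicillin: V = C2·V2/C1 = 46 µg/mL × 431 mL ÷ 69000 µg/mL = 0.29 mL

bromocresol purple 19.83 mg; ferric ammonium citrate 0.15 g; L-tryptophan 0.10 g; carbenicillin 0.29 mL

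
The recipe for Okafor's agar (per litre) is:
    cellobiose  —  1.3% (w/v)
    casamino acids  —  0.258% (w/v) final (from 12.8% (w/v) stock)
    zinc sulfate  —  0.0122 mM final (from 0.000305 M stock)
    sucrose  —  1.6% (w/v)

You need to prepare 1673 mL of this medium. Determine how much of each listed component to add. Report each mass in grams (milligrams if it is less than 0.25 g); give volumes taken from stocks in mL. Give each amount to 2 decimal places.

Working volume: 1673 mL = 1.673 L.
cellobiose: 1.3 g per 100 mL × 1673 mL ÷ 100 = 21.75 g
casamino acids: V = C2·V2/C1 = 0.258% ÷ 12.8% × 1673 mL = 33.72 mL
zinc sulfate: dilute stock: 0.0122 mM × 1673 mL ÷ 0.305 mM = 66.92 mL
sucrose: 1.6% w/v = 16 g/L → 16 × 1.673 L = 26.77 g

cellobiose 21.75 g; casamino acids 33.72 mL; zinc sulfate 66.92 mL; sucrose 26.77 g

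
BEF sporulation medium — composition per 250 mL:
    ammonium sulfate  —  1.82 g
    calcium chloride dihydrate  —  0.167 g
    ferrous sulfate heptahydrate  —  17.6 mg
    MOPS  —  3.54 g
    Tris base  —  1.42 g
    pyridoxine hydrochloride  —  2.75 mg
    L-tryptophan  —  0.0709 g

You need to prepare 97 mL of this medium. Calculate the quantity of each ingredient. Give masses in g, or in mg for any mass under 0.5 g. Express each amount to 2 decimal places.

ammonium sulfate 0.71 g; calcium chloride dihydrate 64.80 mg; ferrous sulfate heptahydrate 6.83 mg; MOPS 1.37 g; Tris base 0.55 g; pyridoxine hydrochloride 1.07 mg; L-tryptophan 27.51 mg

Scale factor = 97 mL / 250 mL = 0.388.
ammonium sulfate: 1.82 g × (97 mL / 250 mL) = 0.71 g
calcium chloride dihydrate: 0.167 g × (97 mL / 250 mL) = 0.064796 g = 64.80 mg
ferrous sulfate heptahydrate: 17.6 mg × (97 mL / 250 mL) = 6.83 mg
MOPS: 3.54 g × (97 mL / 250 mL) = 1.37 g
Tris base: 1.42 g × (97 mL / 250 mL) = 0.55 g
pyridoxine hydrochloride: 2.75 mg × (97 mL / 250 mL) = 1.07 mg
L-tryptophan: 0.0709 g × (97 mL / 250 mL) = 0.0275092 g = 27.51 mg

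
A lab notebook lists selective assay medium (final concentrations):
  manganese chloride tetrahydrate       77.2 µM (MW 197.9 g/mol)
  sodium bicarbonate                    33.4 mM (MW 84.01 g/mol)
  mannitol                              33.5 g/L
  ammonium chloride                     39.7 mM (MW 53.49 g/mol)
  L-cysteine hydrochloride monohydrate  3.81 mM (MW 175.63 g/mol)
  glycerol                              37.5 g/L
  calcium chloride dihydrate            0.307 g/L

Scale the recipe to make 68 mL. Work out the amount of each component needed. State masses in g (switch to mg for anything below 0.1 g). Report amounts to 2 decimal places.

Scale factor relative to 1 L: 0.068.
manganese chloride tetrahydrate: 77.2 µmol/L × 197.9 g/mol × 0.068 L ÷ 1000 = 1.04 mg
sodium bicarbonate: 33.4 mmol/L × 84.01 g/mol × 0.068 L ÷ 1000 = 0.19 g
mannitol: 33.5 g/L × 0.068 L = 2.28 g
ammonium chloride: 39.7 mmol/L × 53.49 g/mol × 0.068 L ÷ 1000 = 0.14 g
L-cysteine hydrochloride monohydrate: 3.81 mmol/L × 175.63 mg/mmol × 0.068 L = 45.50 mg
glycerol: 37.5 g/L × 0.068 L = 2.55 g
calcium chloride dihydrate: 0.307 g/L × 0.068 L = 0.020876 g = 20.88 mg

manganese chloride tetrahydrate 1.04 mg; sodium bicarbonate 0.19 g; mannitol 2.28 g; ammonium chloride 0.14 g; L-cysteine hydrochloride monohydrate 45.50 mg; glycerol 2.55 g; calcium chloride dihydrate 20.88 mg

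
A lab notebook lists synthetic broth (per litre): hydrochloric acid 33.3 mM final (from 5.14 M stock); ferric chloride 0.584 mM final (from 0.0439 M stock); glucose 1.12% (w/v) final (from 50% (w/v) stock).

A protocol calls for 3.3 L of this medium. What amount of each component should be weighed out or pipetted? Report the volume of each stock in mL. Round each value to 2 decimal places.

Working volume: 3.3 L.
hydrochloric acid: V = C2·V2/C1 = 33.3 mM × 3300 mL ÷ 5140 mM = 21.38 mL
ferric chloride: dilute stock: 0.584 mM × 3300 mL ÷ 43.9 mM = 43.90 mL
glucose: V = C2·V2/C1 = 1.12% ÷ 50% × 3300 mL = 73.92 mL

hydrochloric acid 21.38 mL; ferric chloride 43.90 mL; glucose 73.92 mL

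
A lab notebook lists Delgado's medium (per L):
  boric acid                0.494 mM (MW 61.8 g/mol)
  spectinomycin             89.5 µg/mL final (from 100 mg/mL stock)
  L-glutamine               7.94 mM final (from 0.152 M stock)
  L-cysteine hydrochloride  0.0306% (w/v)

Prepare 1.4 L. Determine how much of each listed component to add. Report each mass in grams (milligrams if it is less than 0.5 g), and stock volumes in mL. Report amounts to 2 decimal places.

boric acid 42.74 mg; spectinomycin 1.25 mL; L-glutamine 73.13 mL; L-cysteine hydrochloride 428.40 mg

Scale factor relative to 1 L: 1.4.
boric acid: 0.494 mmol/L × 61.8 mg/mmol × 1.4 L = 42.74 mg
spectinomycin: dilute stock: 89.5 µg/mL × 1400 mL ÷ 100000 µg/mL = 1.25 mL
L-glutamine: C1V1 = C2V2 → 7.94 mM × 1400 mL ÷ 152 mM = 73.13 mL
L-cysteine hydrochloride: 0.0306 g per 100 mL × 1400 mL ÷ 100 = 0.4284 g = 428.40 mg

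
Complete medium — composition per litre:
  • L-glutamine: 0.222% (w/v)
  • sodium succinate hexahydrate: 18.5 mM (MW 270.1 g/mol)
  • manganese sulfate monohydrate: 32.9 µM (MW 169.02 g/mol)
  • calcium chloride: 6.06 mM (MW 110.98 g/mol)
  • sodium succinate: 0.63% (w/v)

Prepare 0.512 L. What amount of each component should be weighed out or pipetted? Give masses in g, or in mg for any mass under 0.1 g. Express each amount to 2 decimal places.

Working volume: 0.512 L.
L-glutamine: 0.222% w/v = 2.22 g/L → 2.22 × 0.512 L = 1.14 g
sodium succinate hexahydrate: 18.5 mmol/L × 270.1 g/mol × 0.512 L ÷ 1000 = 2.56 g
manganese sulfate monohydrate: 32.9 µmol/L × 169.02 g/mol × 0.512 L ÷ 1000 = 2.85 mg
calcium chloride: 6.06 mmol/L × 110.98 g/mol × 0.512 L ÷ 1000 = 0.34 g
sodium succinate: 0.63 g per 100 mL × 512 mL ÷ 100 = 3.23 g

L-glutamine 1.14 g; sodium succinate hexahydrate 2.56 g; manganese sulfate monohydrate 2.85 mg; calcium chloride 0.34 g; sodium succinate 3.23 g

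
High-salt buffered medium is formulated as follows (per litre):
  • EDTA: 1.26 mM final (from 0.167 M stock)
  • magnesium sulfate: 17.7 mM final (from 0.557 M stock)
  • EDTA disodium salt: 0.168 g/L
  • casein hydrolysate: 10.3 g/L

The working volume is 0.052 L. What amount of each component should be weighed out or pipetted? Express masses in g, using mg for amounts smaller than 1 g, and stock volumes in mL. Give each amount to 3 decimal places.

Scale factor relative to 1 L: 0.052.
EDTA: dilute stock: 1.26 mM × 52 mL ÷ 167 mM = 0.392 mL
magnesium sulfate: dilute stock: 17.7 mM × 52 mL ÷ 557 mM = 1.652 mL
EDTA disodium salt: 0.168 g/L × 0.052 L = 0.008736 g = 8.736 mg
casein hydrolysate: 10.3 g/L × 0.052 L = 0.5356 g = 535.600 mg

EDTA 0.392 mL; magnesium sulfate 1.652 mL; EDTA disodium salt 8.736 mg; casein hydrolysate 535.600 mg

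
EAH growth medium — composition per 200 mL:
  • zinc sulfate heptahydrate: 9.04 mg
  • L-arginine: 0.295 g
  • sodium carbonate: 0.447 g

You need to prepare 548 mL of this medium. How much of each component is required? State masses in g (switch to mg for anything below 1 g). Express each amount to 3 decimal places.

zinc sulfate heptahydrate 24.770 mg; L-arginine 808.300 mg; sodium carbonate 1.225 g

Scale factor = 548 mL / 200 mL = 2.74.
zinc sulfate heptahydrate: 9.04 mg × (548 mL / 200 mL) = 24.770 mg
L-arginine: 0.295 g × (548 mL / 200 mL) = 0.8083 g = 808.300 mg
sodium carbonate: 0.447 g × (548 mL / 200 mL) = 1.225 g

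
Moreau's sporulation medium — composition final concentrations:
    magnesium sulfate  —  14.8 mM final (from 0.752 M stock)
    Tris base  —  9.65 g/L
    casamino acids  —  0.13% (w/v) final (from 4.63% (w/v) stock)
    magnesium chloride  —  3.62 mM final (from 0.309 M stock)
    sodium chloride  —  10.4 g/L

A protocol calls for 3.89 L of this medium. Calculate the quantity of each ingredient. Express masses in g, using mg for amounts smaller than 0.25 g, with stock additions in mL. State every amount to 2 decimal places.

Working volume: 3.89 L.
magnesium sulfate: V = C2·V2/C1 = 14.8 mM × 3890 mL ÷ 752 mM = 76.56 mL
Tris base: 9.65 g/L × 3.89 L = 37.54 g
casamino acids: dilute stock: 0.13% ÷ 4.63% × 3890 mL = 109.22 mL
magnesium chloride: C1V1 = C2V2 → 3.62 mM × 3890 mL ÷ 309 mM = 45.57 mL
sodium chloride: 10.4 g/L × 3.89 L = 40.46 g

magnesium sulfate 76.56 mL; Tris base 37.54 g; casamino acids 109.22 mL; magnesium chloride 45.57 mL; sodium chloride 40.46 g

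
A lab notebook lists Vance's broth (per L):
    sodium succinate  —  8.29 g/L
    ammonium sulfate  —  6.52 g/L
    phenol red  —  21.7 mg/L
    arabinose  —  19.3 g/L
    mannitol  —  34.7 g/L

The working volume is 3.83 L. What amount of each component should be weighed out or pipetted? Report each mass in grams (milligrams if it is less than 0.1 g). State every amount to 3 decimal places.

sodium succinate 31.751 g; ammonium sulfate 24.972 g; phenol red 83.111 mg; arabinose 73.919 g; mannitol 132.901 g

Working volume: 3.83 L.
sodium succinate: 8.29 g/L × 3.83 L = 31.751 g
ammonium sulfate: 6.52 g/L × 3.83 L = 24.972 g
phenol red: 21.7 mg/L × 3.83 L = 83.111 mg
arabinose: 19.3 g/L × 3.83 L = 73.919 g
mannitol: 34.7 g/L × 3.83 L = 132.901 g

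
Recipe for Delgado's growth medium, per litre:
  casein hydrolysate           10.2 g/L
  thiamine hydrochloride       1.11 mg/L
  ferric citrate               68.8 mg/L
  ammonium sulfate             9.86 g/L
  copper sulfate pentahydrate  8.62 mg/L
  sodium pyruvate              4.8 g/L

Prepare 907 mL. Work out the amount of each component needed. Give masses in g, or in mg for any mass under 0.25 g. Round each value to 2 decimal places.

casein hydrolysate 9.25 g; thiamine hydrochloride 1.01 mg; ferric citrate 62.40 mg; ammonium sulfate 8.94 g; copper sulfate pentahydrate 7.82 mg; sodium pyruvate 4.35 g

Scale factor relative to 1 L: 0.907.
casein hydrolysate: 10.2 g/L × 0.907 L = 9.25 g
thiamine hydrochloride: 1.11 mg/L × 0.907 L = 1.01 mg
ferric citrate: 68.8 mg/L × 0.907 L = 62.40 mg
ammonium sulfate: 9.86 g/L × 0.907 L = 8.94 g
copper sulfate pentahydrate: 8.62 mg/L × 0.907 L = 7.82 mg
sodium pyruvate: 4.8 g/L × 0.907 L = 4.35 g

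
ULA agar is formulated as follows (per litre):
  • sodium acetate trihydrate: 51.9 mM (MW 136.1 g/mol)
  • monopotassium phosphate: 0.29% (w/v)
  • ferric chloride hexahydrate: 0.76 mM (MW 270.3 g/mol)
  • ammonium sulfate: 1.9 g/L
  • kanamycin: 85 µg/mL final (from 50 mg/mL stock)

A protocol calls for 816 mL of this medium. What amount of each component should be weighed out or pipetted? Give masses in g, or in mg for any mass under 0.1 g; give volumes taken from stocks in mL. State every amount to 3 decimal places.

Scale factor relative to 1 L: 0.816.
sodium acetate trihydrate: 51.9 mmol/L × 136.1 g/mol × 0.816 L ÷ 1000 = 5.764 g
monopotassium phosphate: 0.29 g per 100 mL × 816 mL ÷ 100 = 2.366 g
ferric chloride hexahydrate: 0.76 mmol/L × 270.3 g/mol × 0.816 L ÷ 1000 = 0.168 g
ammonium sulfate: 1.9 g/L × 0.816 L = 1.550 g
kanamycin: dilute stock: 85 µg/mL × 816 mL ÷ 50000 µg/mL = 1.387 mL

sodium acetate trihydrate 5.764 g; monopotassium phosphate 2.366 g; ferric chloride hexahydrate 0.168 g; ammonium sulfate 1.550 g; kanamycin 1.387 mL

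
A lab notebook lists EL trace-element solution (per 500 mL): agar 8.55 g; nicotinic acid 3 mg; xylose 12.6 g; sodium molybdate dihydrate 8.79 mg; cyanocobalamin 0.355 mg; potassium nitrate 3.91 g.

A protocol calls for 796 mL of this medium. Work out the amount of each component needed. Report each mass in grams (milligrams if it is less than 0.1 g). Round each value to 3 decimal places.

agar 13.612 g; nicotinic acid 4.776 mg; xylose 20.059 g; sodium molybdate dihydrate 13.994 mg; cyanocobalamin 0.565 mg; potassium nitrate 6.225 g

Ratio of target to recipe volume: 796 / 500 = 1.592.
agar: 8.55 g × (796 mL / 500 mL) = 13.612 g
nicotinic acid: 3 mg × (796 mL / 500 mL) = 4.776 mg
xylose: 12.6 g × (796 mL / 500 mL) = 20.059 g
sodium molybdate dihydrate: 8.79 mg × (796 mL / 500 mL) = 13.994 mg
cyanocobalamin: 0.355 mg × (796 mL / 500 mL) = 0.565 mg
potassium nitrate: 3.91 g × (796 mL / 500 mL) = 6.225 g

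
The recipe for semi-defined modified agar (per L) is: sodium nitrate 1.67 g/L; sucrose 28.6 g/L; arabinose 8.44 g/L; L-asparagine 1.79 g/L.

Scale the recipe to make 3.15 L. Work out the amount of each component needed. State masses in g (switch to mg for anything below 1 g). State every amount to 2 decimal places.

sodium nitrate 5.26 g; sucrose 90.09 g; arabinose 26.59 g; L-asparagine 5.64 g

Scale factor relative to 1 L: 3.15.
sodium nitrate: 1.67 g/L × 3.15 L = 5.26 g
sucrose: 28.6 g/L × 3.15 L = 90.09 g
arabinose: 8.44 g/L × 3.15 L = 26.59 g
L-asparagine: 1.79 g/L × 3.15 L = 5.64 g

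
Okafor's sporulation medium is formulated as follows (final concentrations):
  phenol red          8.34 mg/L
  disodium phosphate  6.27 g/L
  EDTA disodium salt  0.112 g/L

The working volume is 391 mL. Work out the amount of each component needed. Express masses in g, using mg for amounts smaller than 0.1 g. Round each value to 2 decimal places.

Working volume: 391 mL = 0.391 L.
phenol red: 8.34 mg/L × 0.391 L = 3.26 mg
disodium phosphate: 6.27 g/L × 0.391 L = 2.45 g
EDTA disodium salt: 0.112 g/L × 0.391 L = 0.043792 g = 43.79 mg

phenol red 3.26 mg; disodium phosphate 2.45 g; EDTA disodium salt 43.79 mg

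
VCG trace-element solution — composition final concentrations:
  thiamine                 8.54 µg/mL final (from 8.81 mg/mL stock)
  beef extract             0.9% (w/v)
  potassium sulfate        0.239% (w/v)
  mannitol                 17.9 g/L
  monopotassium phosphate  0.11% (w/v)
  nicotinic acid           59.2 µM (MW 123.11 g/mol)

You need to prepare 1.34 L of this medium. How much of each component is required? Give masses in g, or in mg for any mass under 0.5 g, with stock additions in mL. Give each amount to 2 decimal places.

Working volume: 1.34 L.
thiamine: C1V1 = C2V2 → 8.54 µg/mL × 1340 mL ÷ 8810 µg/mL = 1.30 mL
beef extract: 0.9% w/v = 9 g/L → 9 × 1.34 L = 12.06 g
potassium sulfate: 0.239 g per 100 mL × 1340 mL ÷ 100 = 3.20 g
mannitol: 17.9 g/L × 1.34 L = 23.99 g
monopotassium phosphate: 0.11% w/v = 1.1 g/L → 1.1 × 1.34 L = 1.47 g
nicotinic acid: 59.2 µmol/L × 123.11 g/mol × 1.34 L ÷ 1000 = 9.77 mg

thiamine 1.30 mL; beef extract 12.06 g; potassium sulfate 3.20 g; mannitol 23.99 g; monopotassium phosphate 1.47 g; nicotinic acid 9.77 mg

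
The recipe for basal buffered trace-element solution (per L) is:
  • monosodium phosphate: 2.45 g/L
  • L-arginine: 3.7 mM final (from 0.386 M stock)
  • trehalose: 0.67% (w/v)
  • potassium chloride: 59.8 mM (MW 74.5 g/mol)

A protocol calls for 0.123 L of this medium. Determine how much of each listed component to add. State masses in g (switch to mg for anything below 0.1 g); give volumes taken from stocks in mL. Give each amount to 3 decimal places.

Working volume: 0.123 L.
monosodium phosphate: 2.45 g/L × 0.123 L = 0.301 g
L-arginine: C1V1 = C2V2 → 3.7 mM × 123 mL ÷ 386 mM = 1.179 mL
trehalose: 0.67% w/v = 6.7 g/L → 6.7 × 0.123 L = 0.824 g
potassium chloride: 59.8 mmol/L × 74.5 g/mol × 0.123 L ÷ 1000 = 0.548 g

monosodium phosphate 0.301 g; L-arginine 1.179 mL; trehalose 0.824 g; potassium chloride 0.548 g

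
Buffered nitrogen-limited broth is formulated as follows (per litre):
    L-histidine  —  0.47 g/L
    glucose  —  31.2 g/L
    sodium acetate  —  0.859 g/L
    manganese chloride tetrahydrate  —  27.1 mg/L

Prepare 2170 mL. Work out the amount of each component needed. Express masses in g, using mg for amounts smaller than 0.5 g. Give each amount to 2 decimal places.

Working volume: 2170 mL = 2.17 L.
L-histidine: 0.47 g/L × 2.17 L = 1.02 g
glucose: 31.2 g/L × 2.17 L = 67.70 g
sodium acetate: 0.859 g/L × 2.17 L = 1.86 g
manganese chloride tetrahydrate: 27.1 mg/L × 2.17 L = 58.81 mg

L-histidine 1.02 g; glucose 67.70 g; sodium acetate 1.86 g; manganese chloride tetrahydrate 58.81 mg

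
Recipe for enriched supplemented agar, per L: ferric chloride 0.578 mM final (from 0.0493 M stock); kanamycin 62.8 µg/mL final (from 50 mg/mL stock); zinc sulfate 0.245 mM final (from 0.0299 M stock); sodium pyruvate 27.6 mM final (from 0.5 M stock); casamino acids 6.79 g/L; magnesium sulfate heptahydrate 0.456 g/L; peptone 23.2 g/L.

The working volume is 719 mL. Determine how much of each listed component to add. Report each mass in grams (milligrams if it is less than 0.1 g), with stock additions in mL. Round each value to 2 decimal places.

ferric chloride 8.43 mL; kanamycin 0.90 mL; zinc sulfate 5.89 mL; sodium pyruvate 39.69 mL; casamino acids 4.88 g; magnesium sulfate heptahydrate 0.33 g; peptone 16.68 g

Scale factor relative to 1 L: 0.719.
ferric chloride: dilute stock: 0.578 mM × 719 mL ÷ 49.3 mM = 8.43 mL
kanamycin: dilute stock: 62.8 µg/mL × 719 mL ÷ 50000 µg/mL = 0.90 mL
zinc sulfate: dilute stock: 0.245 mM × 719 mL ÷ 29.9 mM = 5.89 mL
sodium pyruvate: C1V1 = C2V2 → 27.6 mM × 719 mL ÷ 500 mM = 39.69 mL
casamino acids: 6.79 g/L × 0.719 L = 4.88 g
magnesium sulfate heptahydrate: 0.456 g/L × 0.719 L = 0.33 g
peptone: 23.2 g/L × 0.719 L = 16.68 g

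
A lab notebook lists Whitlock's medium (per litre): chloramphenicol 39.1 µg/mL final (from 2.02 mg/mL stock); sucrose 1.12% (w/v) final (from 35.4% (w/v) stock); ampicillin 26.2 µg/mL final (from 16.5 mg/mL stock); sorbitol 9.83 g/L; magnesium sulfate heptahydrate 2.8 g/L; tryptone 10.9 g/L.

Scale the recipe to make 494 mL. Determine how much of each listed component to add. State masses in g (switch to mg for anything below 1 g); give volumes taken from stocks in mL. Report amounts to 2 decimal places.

Working volume: 494 mL = 0.494 L.
chloramphenicol: dilute stock: 39.1 µg/mL × 494 mL ÷ 2020 µg/mL = 9.56 mL
sucrose: V = C2·V2/C1 = 1.12% ÷ 35.4% × 494 mL = 15.63 mL
ampicillin: dilute stock: 26.2 µg/mL × 494 mL ÷ 16500 µg/mL = 0.78 mL
sorbitol: 9.83 g/L × 0.494 L = 4.86 g
magnesium sulfate heptahydrate: 2.8 g/L × 0.494 L = 1.38 g
tryptone: 10.9 g/L × 0.494 L = 5.38 g

chloramphenicol 9.56 mL; sucrose 15.63 mL; ampicillin 0.78 mL; sorbitol 4.86 g; magnesium sulfate heptahydrate 1.38 g; tryptone 5.38 g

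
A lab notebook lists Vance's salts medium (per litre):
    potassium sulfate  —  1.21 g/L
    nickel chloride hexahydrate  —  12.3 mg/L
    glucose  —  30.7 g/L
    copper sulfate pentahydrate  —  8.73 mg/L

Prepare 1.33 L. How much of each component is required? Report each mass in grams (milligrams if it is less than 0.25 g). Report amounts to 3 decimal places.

Scale factor relative to 1 L: 1.33.
potassium sulfate: 1.21 g/L × 1.33 L = 1.609 g
nickel chloride hexahydrate: 12.3 mg/L × 1.33 L = 16.359 mg
glucose: 30.7 g/L × 1.33 L = 40.831 g
copper sulfate pentahydrate: 8.73 mg/L × 1.33 L = 11.611 mg

potassium sulfate 1.609 g; nickel chloride hexahydrate 16.359 mg; glucose 40.831 g; copper sulfate pentahydrate 11.611 mg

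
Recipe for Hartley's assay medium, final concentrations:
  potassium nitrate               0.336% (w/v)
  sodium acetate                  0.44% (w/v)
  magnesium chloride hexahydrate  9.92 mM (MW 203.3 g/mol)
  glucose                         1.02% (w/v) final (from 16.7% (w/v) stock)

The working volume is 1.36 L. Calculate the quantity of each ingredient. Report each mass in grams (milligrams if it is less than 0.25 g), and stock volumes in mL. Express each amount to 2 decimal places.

potassium nitrate 4.57 g; sodium acetate 5.98 g; magnesium chloride hexahydrate 2.74 g; glucose 83.07 mL

Scale factor relative to 1 L: 1.36.
potassium nitrate: 0.336% w/v = 3.36 g/L → 3.36 × 1.36 L = 4.57 g
sodium acetate: 0.44% w/v = 4.4 g/L → 4.4 × 1.36 L = 5.98 g
magnesium chloride hexahydrate: 9.92 mmol/L × 203.3 g/mol × 1.36 L ÷ 1000 = 2.74 g
glucose: V = C2·V2/C1 = 1.02% ÷ 16.7% × 1360 mL = 83.07 mL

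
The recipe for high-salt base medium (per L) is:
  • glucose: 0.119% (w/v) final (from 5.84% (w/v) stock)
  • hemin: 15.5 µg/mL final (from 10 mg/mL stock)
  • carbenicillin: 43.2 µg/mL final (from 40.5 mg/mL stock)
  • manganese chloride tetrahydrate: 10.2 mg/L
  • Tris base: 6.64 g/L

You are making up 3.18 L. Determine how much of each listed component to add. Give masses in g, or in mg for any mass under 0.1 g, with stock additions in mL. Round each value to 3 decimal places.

glucose 64.798 mL; hemin 4.929 mL; carbenicillin 3.392 mL; manganese chloride tetrahydrate 32.436 mg; Tris base 21.115 g

Working volume: 3.18 L.
glucose: V = C2·V2/C1 = 0.119% ÷ 5.84% × 3180 mL = 64.798 mL
hemin: V = C2·V2/C1 = 15.5 µg/mL × 3180 mL ÷ 10000 µg/mL = 4.929 mL
carbenicillin: C1V1 = C2V2 → 43.2 µg/mL × 3180 mL ÷ 40500 µg/mL = 3.392 mL
manganese chloride tetrahydrate: 10.2 mg/L × 3.18 L = 32.436 mg
Tris base: 6.64 g/L × 3.18 L = 21.115 g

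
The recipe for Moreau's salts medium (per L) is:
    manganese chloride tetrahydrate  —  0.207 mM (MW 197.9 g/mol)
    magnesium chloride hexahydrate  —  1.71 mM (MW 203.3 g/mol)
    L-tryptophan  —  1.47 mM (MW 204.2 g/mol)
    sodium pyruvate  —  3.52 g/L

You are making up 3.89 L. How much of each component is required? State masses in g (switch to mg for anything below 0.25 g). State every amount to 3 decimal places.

Working volume: 3.89 L.
manganese chloride tetrahydrate: 0.207 mmol/L × 197.9 mg/mmol × 3.89 L = 159.355 mg
magnesium chloride hexahydrate: 1.71 mmol/L × 203.3 g/mol × 3.89 L ÷ 1000 = 1.352 g
L-tryptophan: 1.47 mmol/L × 204.2 g/mol × 3.89 L ÷ 1000 = 1.168 g
sodium pyruvate: 3.52 g/L × 3.89 L = 13.693 g

manganese chloride tetrahydrate 159.355 mg; magnesium chloride hexahydrate 1.352 g; L-tryptophan 1.168 g; sodium pyruvate 13.693 g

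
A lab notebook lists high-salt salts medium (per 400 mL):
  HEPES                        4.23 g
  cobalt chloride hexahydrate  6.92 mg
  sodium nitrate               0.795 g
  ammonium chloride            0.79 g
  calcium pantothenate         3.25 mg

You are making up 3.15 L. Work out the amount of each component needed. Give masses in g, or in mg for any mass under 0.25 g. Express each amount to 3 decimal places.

Ratio of target to recipe volume: 3150 / 400 = 7.875.
HEPES: 4.23 g × (3150 mL / 400 mL) = 33.311 g
cobalt chloride hexahydrate: 6.92 mg × (3150 mL / 400 mL) = 54.495 mg
sodium nitrate: 0.795 g × (3150 mL / 400 mL) = 6.261 g
ammonium chloride: 0.79 g × (3150 mL / 400 mL) = 6.221 g
calcium pantothenate: 3.25 mg × (3150 mL / 400 mL) = 25.594 mg

HEPES 33.311 g; cobalt chloride hexahydrate 54.495 mg; sodium nitrate 6.261 g; ammonium chloride 6.221 g; calcium pantothenate 25.594 mg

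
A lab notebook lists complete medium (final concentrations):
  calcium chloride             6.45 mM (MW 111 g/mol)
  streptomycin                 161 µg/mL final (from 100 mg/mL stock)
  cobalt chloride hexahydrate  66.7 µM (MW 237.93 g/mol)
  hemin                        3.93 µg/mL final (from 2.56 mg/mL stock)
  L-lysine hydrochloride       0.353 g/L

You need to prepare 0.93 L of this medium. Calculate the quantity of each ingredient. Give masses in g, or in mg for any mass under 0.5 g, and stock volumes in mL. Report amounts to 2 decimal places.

Scale factor relative to 1 L: 0.93.
calcium chloride: 6.45 mmol/L × 111 g/mol × 0.93 L ÷ 1000 = 0.67 g
streptomycin: C1V1 = C2V2 → 161 µg/mL × 930 mL ÷ 100000 µg/mL = 1.50 mL
cobalt chloride hexahydrate: 66.7 µmol/L × 237.93 g/mol × 0.93 L ÷ 1000 = 14.76 mg
hemin: dilute stock: 3.93 µg/mL × 930 mL ÷ 2560 µg/mL = 1.43 mL
L-lysine hydrochloride: 0.353 g/L × 0.93 L = 0.32829 g = 328.29 mg

calcium chloride 0.67 g; streptomycin 1.50 mL; cobalt chloride hexahydrate 14.76 mg; hemin 1.43 mL; L-lysine hydrochloride 328.29 mg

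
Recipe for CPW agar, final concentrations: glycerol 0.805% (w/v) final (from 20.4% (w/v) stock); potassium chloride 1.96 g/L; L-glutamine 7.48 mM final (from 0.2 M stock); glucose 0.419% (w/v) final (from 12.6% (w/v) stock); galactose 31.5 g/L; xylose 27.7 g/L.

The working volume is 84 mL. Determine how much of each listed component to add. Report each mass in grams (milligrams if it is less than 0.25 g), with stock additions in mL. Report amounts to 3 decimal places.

Working volume: 84 mL = 0.084 L.
glycerol: C1V1 = C2V2 → 0.805% ÷ 20.4% × 84 mL = 3.315 mL
potassium chloride: 1.96 g/L × 0.084 L = 0.16464 g = 164.640 mg
L-glutamine: dilute stock: 7.48 mM × 84 mL ÷ 200 mM = 3.142 mL
glucose: dilute stock: 0.419% ÷ 12.6% × 84 mL = 2.793 mL
galactose: 31.5 g/L × 0.084 L = 2.646 g
xylose: 27.7 g/L × 0.084 L = 2.327 g

glycerol 3.315 mL; potassium chloride 164.640 mg; L-glutamine 3.142 mL; glucose 2.793 mL; galactose 2.646 g; xylose 2.327 g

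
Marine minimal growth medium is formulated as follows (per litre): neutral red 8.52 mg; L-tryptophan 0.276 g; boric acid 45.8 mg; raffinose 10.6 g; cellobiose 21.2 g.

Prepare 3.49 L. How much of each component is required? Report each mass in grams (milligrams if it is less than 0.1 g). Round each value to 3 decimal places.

Ratio of target to recipe volume: 3490 / 1000 = 3.49.
neutral red: 8.52 mg × (3490 mL / 1000 mL) = 29.735 mg
L-tryptophan: 0.276 g × (3490 mL / 1000 mL) = 0.963 g
boric acid: 45.8 mg × (3490 mL / 1000 mL) = 159.842 mg = 0.160 g
raffinose: 10.6 g × (3490 mL / 1000 mL) = 36.994 g
cellobiose: 21.2 g × (3490 mL / 1000 mL) = 73.988 g

neutral red 29.735 mg; L-tryptophan 0.963 g; boric acid 0.160 g; raffinose 36.994 g; cellobiose 73.988 g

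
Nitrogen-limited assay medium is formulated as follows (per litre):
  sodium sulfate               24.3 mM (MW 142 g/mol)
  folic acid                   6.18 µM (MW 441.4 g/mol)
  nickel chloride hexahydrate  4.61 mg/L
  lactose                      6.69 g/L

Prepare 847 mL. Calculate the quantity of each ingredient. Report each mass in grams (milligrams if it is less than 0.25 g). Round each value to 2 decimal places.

sodium sulfate 2.92 g; folic acid 2.31 mg; nickel chloride hexahydrate 3.90 mg; lactose 5.67 g

Target volume = 847 mL = 0.847 L.
sodium sulfate: 24.3 mmol/L × 142 g/mol × 0.847 L ÷ 1000 = 2.92 g
folic acid: 6.18 µmol/L × 441.4 g/mol × 0.847 L ÷ 1000 = 2.31 mg
nickel chloride hexahydrate: 4.61 mg/L × 0.847 L = 3.90 mg
lactose: 6.69 g/L × 0.847 L = 5.67 g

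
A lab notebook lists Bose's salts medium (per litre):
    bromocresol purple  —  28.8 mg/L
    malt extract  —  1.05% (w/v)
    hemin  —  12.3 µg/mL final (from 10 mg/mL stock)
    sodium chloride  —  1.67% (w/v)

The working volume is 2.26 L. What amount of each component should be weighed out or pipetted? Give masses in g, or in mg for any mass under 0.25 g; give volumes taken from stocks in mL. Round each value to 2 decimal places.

bromocresol purple 65.09 mg; malt extract 23.73 g; hemin 2.78 mL; sodium chloride 37.74 g

Working volume: 2.26 L.
bromocresol purple: 28.8 mg/L × 2.26 L = 65.09 mg
malt extract: 1.05 g per 100 mL × 2260 mL ÷ 100 = 23.73 g
hemin: dilute stock: 12.3 µg/mL × 2260 mL ÷ 10000 µg/mL = 2.78 mL
sodium chloride: 1.67 g per 100 mL × 2260 mL ÷ 100 = 37.74 g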